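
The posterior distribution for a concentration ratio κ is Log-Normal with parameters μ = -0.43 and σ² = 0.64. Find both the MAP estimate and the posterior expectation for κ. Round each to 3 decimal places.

MAP = 0.343, posterior mean = 0.896

Mode = exp(μ − σ²) = exp(-1.07) = 0.343.
Mean = exp(μ + σ²/2) = exp(-0.110) = 0.896.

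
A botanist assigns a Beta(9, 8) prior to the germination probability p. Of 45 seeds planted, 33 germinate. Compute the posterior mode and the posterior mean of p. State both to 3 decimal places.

Posterior: Beta(9+33, 8+12) = Beta(42, 20).
Mode = (42−1)/(42+20−2) = 41/60 = 0.683.
Mean = 42/(42+20) = 42/62 = 0.677.
The posterior is left-skewed, so the mode exceeds the mean.

MAP = 0.683; posterior mean = 0.677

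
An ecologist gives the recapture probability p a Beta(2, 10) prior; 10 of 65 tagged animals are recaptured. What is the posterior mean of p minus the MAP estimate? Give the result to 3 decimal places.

Posterior: Beta(2+10, 10+55) = Beta(12, 65).
Mode = (12−1)/(12+65−2) = 11/75 = 0.147.
Mean = 12/(12+65) = 12/77 = 0.156.
Difference = 0.156 − 0.147 = 0.009.

0.009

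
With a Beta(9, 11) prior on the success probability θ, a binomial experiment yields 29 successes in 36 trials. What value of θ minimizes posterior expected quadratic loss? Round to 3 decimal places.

Posterior: Beta(9+29, 11+7) = Beta(38, 18).
Mode = (38−1)/(38+18−2) = 37/54 = 0.685.
Mean = 38/(38+18) = 38/56 = 0.679.
Quadratic loss ⇒ the optimal estimator is the posterior mean.

0.679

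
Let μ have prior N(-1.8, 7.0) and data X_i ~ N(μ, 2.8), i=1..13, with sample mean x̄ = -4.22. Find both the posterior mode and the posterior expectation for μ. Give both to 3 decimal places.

μ_MAP = -4.148, E[μ|data] = -4.148

Posterior for μ is Normal. Precision-weighted mean: (1/7.0·-1.8 + 13/2.8·-4.22) / (1/7.0 + 13/2.8) = -4.148.
A Normal posterior is symmetric, so mode = mean.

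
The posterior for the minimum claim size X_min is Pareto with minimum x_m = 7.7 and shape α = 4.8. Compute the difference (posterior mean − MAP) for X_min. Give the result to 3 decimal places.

2.026

The Pareto density is strictly decreasing on [x_m, ∞), so the mode is x_m = 7.700.
Mean = α·x_m/(α−1) = 4.8·7.7/3.8 = 9.726.
Difference = 9.726 − 7.700 = 2.026.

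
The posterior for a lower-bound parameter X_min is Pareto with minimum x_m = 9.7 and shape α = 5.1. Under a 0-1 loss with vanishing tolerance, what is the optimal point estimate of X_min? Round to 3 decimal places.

The Pareto density is strictly decreasing on [x_m, ∞), so the mode is x_m = 9.700.
Mean = α·x_m/(α−1) = 5.1·9.7/4.1 = 12.066.
This is the posterior mode — the MAP estimate.

9.700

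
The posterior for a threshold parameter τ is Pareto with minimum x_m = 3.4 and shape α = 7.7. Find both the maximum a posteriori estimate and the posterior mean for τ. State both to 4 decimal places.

The Pareto density is strictly decreasing on [x_m, ∞), so the mode is x_m = 3.4000.
Mean = α·x_m/(α−1) = 7.7·3.4/6.7 = 3.9075.
Mean > mode: the posterior has a right tail.

maximum a posteriori estimate = 3.4000, posterior mean = 3.9075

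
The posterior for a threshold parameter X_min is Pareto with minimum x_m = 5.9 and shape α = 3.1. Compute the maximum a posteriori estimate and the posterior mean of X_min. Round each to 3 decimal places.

maximum a posteriori estimate = 5.900, posterior mean = 8.710

The Pareto density is strictly decreasing on [x_m, ∞), so the mode is x_m = 5.900.
Mean = α·x_m/(α−1) = 3.1·5.9/2.1 = 8.710.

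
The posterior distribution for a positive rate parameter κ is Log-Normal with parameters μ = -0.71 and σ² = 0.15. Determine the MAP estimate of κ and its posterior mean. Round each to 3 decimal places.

MAP: 0.423. Posterior mean: 0.530.

Mode = exp(μ − σ²) = exp(-0.86) = 0.423.
Mean = exp(μ + σ²/2) = exp(-0.635) = 0.530.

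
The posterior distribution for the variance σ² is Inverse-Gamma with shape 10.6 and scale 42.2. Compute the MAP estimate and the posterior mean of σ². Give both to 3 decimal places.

Mode = β/(α+1) = 42.2/11.6 = 3.638.
Mean = β/(α−1) = 42.2/9.6 = 4.396.

MAP = 3.638, posterior mean = 4.396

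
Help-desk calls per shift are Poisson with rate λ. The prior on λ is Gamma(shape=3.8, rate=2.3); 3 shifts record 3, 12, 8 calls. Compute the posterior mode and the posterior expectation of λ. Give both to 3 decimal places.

Σ counts = 23. Posterior: Gamma(shape = 3.8+23 = 26.8, rate = 2.3+3 = 5.3).
Mode = (α−1)/β = 25.8/5.3 = 4.868.
Mean = α/β = 26.8/5.3 = 5.057.

MAP: 4.868. Posterior mean: 5.057.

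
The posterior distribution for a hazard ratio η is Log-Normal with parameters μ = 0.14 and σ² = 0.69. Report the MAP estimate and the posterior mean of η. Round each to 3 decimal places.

MAP estimate = 0.577, posterior mean = 1.624

Mode = exp(μ − σ²) = exp(-0.55) = 0.577.
Mean = exp(μ + σ²/2) = exp(0.485) = 1.624.
Right-skewed posterior ⇒ mode < mean.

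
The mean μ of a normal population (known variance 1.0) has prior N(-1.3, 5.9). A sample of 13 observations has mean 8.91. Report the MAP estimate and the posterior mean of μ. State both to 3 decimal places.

Posterior for μ is Normal. Precision-weighted mean: (1/5.9·-1.3 + 13/1.0·8.91) / (1/5.9 + 13/1.0) = 8.779.
A Normal posterior is symmetric, so mode = mean.

MAP estimate = 8.779, posterior mean = 8.779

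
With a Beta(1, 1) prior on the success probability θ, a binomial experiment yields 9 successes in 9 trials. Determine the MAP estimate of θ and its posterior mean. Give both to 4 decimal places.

Posterior: Beta(1+9, 1+0) = Beta(10, 1).
Since β = 1 ≤ 1 and α > 1, the Beta density is monotone increasing on [0,1]; the mode is at 1.
Mean = 10/(10+1) = 0.9091.
Left-skewed posterior ⇒ mean < mode.

MAP estimate = 1.0000, posterior mean = 0.9091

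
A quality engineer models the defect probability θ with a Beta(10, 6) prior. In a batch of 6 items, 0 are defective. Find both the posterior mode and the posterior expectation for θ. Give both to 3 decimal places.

posterior mode = 0.450, posterior expectation = 0.455

Posterior: Beta(10+0, 6+6) = Beta(10, 12).
Mode = (10−1)/(10+12−2) = 9/20 = 0.450.
Mean = 10/(10+12) = 10/22 = 0.455.
Mean > mode: the posterior has a right tail.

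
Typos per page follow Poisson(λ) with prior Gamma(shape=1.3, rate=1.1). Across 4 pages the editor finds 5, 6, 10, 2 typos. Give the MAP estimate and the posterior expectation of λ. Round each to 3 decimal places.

MAP = 4.569, posterior mean = 4.765

Σ counts = 23. Posterior: Gamma(shape = 1.3+23 = 24.3, rate = 1.1+4 = 5.1).
Mode = (α−1)/β = 23.3/5.1 = 4.569.
Mean = α/β = 24.3/5.1 = 4.765.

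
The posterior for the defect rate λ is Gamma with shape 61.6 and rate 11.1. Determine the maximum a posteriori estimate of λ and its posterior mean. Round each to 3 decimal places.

Mode = (α−1)/β = 60.6/11.1 = 5.459.
Mean = α/β = 61.6/11.1 = 5.550.
Right-skewed posterior ⇒ mode < mean.

MAP = 5.459; posterior mean = 5.550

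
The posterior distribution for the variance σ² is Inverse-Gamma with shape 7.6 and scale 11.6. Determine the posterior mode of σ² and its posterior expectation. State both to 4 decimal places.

posterior mode = 1.3488, posterior expectation = 1.7576

Mode = β/(α+1) = 11.6/8.6 = 1.3488.
Mean = β/(α−1) = 11.6/6.6 = 1.7576.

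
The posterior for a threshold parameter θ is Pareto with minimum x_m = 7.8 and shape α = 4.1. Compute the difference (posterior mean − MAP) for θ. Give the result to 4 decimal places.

2.5161

The Pareto density is strictly decreasing on [x_m, ∞), so the mode is x_m = 7.8000.
Mean = α·x_m/(α−1) = 4.1·7.8/3.1 = 10.3161.
Difference = 10.3161 − 7.8000 = 2.5161.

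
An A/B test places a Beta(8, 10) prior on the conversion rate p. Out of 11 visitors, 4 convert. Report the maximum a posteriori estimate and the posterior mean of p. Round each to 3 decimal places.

p_MAP = 0.407, E[p|data] = 0.414

Posterior: Beta(8+4, 10+7) = Beta(12, 17).
Mode = (12−1)/(12+17−2) = 11/27 = 0.407.
Mean = 12/(12+17) = 12/29 = 0.414.
The posterior is right-skewed, so the mean exceeds the mode.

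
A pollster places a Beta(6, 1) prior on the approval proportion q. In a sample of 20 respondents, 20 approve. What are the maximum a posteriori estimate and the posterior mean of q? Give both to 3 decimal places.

Posterior: Beta(6+20, 1+0) = Beta(26, 1).
Since β = 1 ≤ 1 and α > 1, the Beta density is monotone increasing on [0,1]; the mode is at 1.
Mean = 26/(26+1) = 0.963.

q_MAP = 1.000, E[q|data] = 0.963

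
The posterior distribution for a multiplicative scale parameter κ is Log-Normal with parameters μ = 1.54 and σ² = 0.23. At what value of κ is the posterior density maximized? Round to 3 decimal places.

3.706

Mode = exp(μ − σ²) = exp(1.31) = 3.706.
Mean = exp(μ + σ²/2) = exp(1.655) = 5.233.
This is the posterior mode — the MAP estimate.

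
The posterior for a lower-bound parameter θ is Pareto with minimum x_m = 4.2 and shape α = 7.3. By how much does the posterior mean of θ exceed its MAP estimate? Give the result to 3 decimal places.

The Pareto density is strictly decreasing on [x_m, ∞), so the mode is x_m = 4.200.
Mean = α·x_m/(α−1) = 7.3·4.2/6.3 = 4.867.
Difference = 4.867 − 4.200 = 0.667.

0.667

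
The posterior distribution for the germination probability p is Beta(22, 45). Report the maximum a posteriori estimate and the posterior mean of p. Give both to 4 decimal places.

Mode = (22−1)/(22+45−2) = 21/65 = 0.3231.
Mean = 22/(22+45) = 22/67 = 0.3284.

MAP = 0.3231, posterior mean = 0.3284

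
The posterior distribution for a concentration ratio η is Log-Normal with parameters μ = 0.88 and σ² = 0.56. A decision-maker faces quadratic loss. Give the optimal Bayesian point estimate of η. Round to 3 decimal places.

Mode = exp(μ − σ²) = exp(0.32) = 1.377.
Mean = exp(μ + σ²/2) = exp(1.160) = 3.190.
Quadratic loss ⇒ the optimal estimator is the posterior mean.

3.190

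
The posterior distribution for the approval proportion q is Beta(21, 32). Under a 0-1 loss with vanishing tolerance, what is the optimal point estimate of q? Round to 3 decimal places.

Mode = (21−1)/(21+32−2) = 20/51 = 0.392.
Mean = 21/(21+32) = 21/53 = 0.396.
This is the posterior mode — the MAP estimate.

0.392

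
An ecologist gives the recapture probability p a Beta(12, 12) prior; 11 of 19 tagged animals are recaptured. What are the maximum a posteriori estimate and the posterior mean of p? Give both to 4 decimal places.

MAP: 0.5366. Posterior mean: 0.5349.

Posterior: Beta(12+11, 12+8) = Beta(23, 20).
Mode = (23−1)/(23+20−2) = 22/41 = 0.5366.
Mean = 23/(23+20) = 23/43 = 0.5349.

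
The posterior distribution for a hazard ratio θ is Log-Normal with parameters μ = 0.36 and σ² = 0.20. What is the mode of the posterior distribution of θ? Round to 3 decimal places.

1.174

Mode = exp(μ − σ²) = exp(0.16) = 1.174.
Mean = exp(μ + σ²/2) = exp(0.460) = 1.584.
This is the posterior mode — the MAP estimate.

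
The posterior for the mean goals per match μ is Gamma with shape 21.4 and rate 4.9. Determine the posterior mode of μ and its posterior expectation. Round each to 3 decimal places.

Mode = (α−1)/β = 20.4/4.9 = 4.163.
Mean = α/β = 21.4/4.9 = 4.367.
The mean is pulled above the mode by the posterior's right skew.

μ_MAP = 4.163, E[μ|data] = 4.367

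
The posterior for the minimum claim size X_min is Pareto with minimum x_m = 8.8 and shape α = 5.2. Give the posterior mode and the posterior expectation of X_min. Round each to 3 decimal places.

The Pareto density is strictly decreasing on [x_m, ∞), so the mode is x_m = 8.800.
Mean = α·x_m/(α−1) = 5.2·8.8/4.2 = 10.895.
Right-skewed posterior ⇒ mode < mean.

MAP = 8.800; posterior mean = 10.895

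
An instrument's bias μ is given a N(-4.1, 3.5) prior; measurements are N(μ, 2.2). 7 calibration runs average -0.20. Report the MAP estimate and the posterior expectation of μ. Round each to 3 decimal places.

MAP estimate = -0.521, posterior expectation = -0.521

Posterior for μ is Normal. Precision-weighted mean: (1/3.5·-4.1 + 7/2.2·-0.20) / (1/3.5 + 7/2.2) = -0.521.
A Normal posterior is symmetric, so mode = mean.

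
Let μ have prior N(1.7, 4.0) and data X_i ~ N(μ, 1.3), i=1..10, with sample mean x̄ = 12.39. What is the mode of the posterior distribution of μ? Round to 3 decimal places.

Posterior for μ is Normal. Precision-weighted mean: (1/4.0·1.7 + 10/1.3·12.39) / (1/4.0 + 10/1.3) = 12.054.
A Normal posterior is symmetric, so mode = mean.
This is the posterior mode — the MAP estimate.

12.054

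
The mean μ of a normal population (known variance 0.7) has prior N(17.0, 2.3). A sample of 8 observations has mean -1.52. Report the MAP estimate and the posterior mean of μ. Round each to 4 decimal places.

Posterior for μ is Normal. Precision-weighted mean: (1/2.3·17.0 + 8/0.7·-1.52) / (1/2.3 + 8/0.7) = -0.8413.
A Normal posterior is symmetric, so mode = mean.

μ_MAP = -0.8413, E[μ|data] = -0.8413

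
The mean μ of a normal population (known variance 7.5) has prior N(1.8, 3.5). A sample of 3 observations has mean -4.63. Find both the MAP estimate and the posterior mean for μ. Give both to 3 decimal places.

MAP: -1.951. Posterior mean: -1.951.

Posterior for μ is Normal. Precision-weighted mean: (1/3.5·1.8 + 3/7.5·-4.63) / (1/3.5 + 3/7.5) = -1.951.
A Normal posterior is symmetric, so mode = mean.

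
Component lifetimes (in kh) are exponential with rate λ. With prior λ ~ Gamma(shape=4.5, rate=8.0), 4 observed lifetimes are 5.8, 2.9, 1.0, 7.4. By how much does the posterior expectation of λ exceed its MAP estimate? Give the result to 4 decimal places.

Σ times = 17.1. Posterior: Gamma(shape = 4.5+4 = 8.5, rate = 8.0+17.1 = 25.1).
Mode = (α−1)/β = 7.5/25.1 = 0.2988.
Mean = α/β = 8.5/25.1 = 0.3386.
Difference = 0.3386 − 0.2988 = 0.0398.

0.0398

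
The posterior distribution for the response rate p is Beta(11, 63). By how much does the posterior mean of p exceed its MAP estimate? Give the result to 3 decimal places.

0.010

Mode = (11−1)/(11+63−2) = 10/72 = 0.139.
Mean = 11/(11+63) = 11/74 = 0.149.
Difference = 0.149 − 0.139 = 0.010.
Mean > mode: the posterior has a right tail.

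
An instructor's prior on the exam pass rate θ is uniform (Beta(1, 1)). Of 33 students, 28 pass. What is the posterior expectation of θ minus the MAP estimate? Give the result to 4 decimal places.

Posterior: Beta(1+28, 1+5) = Beta(29, 6).
Mode = (29−1)/(29+6−2) = 28/33 = 0.8485.
With a flat prior the MAP equals the MLE, 28/33.
Mean = 29/(29+6) = 29/35 = 0.8286.
Difference = 0.8286 − 0.8485 = -0.0199.

-0.0199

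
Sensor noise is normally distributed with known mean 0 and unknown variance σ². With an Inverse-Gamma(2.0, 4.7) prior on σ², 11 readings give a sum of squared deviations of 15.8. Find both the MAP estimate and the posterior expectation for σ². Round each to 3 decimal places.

MAP: 1.482. Posterior mean: 1.938.

Posterior: Inverse-Gamma(shape = 2.0+11/2 = 7.5, scale = 4.7+15.8/2 = 12.6).
Mode = β/(α+1) = 12.6/8.5 = 1.482.
Mean = β/(α−1) = 12.6/6.5 = 1.938.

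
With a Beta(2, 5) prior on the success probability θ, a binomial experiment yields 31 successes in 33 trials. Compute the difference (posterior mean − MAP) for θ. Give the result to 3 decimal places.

Posterior: Beta(2+31, 5+2) = Beta(33, 7).
Mode = (33−1)/(33+7−2) = 32/38 = 0.842.
Mean = 33/(33+7) = 33/40 = 0.825.
Difference = 0.825 − 0.842 = -0.017.
Left-skewed posterior ⇒ mean < mode.

-0.017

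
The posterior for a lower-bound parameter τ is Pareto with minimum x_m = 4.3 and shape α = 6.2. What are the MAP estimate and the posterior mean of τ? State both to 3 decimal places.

MAP estimate = 4.300, posterior mean = 5.127

The Pareto density is strictly decreasing on [x_m, ∞), so the mode is x_m = 4.300.
Mean = α·x_m/(α−1) = 6.2·4.3/5.2 = 5.127.
The mean is pulled above the mode by the posterior's right skew.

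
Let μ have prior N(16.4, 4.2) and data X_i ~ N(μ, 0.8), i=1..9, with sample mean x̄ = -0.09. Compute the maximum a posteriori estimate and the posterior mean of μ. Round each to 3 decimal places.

MAP = 0.252; posterior mean = 0.252

Posterior for μ is Normal. Precision-weighted mean: (1/4.2·16.4 + 9/0.8·-0.09) / (1/4.2 + 9/0.8) = 0.252.
A Normal posterior is symmetric, so mode = mean.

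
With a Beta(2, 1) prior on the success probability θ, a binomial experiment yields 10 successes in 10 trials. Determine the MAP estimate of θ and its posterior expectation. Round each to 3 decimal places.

Posterior: Beta(2+10, 1+0) = Beta(12, 1).
Since β = 1 ≤ 1 and α > 1, the Beta density is monotone increasing on [0,1]; the mode is at 1.
Mean = 12/(12+1) = 0.923.

θ_MAP = 1.000, E[θ|data] = 0.923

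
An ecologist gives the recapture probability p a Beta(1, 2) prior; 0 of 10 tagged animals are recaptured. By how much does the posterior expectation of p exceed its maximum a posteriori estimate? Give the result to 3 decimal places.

0.077

Posterior: Beta(1+0, 2+10) = Beta(1, 12).
Since α = 1 ≤ 1 and β > 1, the Beta density is monotone decreasing on [0,1]; the mode is at 0.
Mean = 1/(1+12) = 0.077.
Difference = 0.077 − 0.000 = 0.077.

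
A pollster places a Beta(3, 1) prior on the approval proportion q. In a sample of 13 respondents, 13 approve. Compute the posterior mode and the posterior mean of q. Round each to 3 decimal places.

MAP: 1.000. Posterior mean: 0.941.

Posterior: Beta(3+13, 1+0) = Beta(16, 1).
Since β = 1 ≤ 1 and α > 1, the Beta density is monotone increasing on [0,1]; the mode is at 1.
Mean = 16/(16+1) = 0.941.
The posterior is left-skewed, so the mode exceeds the mean.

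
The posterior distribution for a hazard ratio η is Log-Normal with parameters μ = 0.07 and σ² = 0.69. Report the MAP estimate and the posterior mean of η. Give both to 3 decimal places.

MAP = 0.538; posterior mean = 1.514

Mode = exp(μ − σ²) = exp(-0.62) = 0.538.
Mean = exp(μ + σ²/2) = exp(0.415) = 1.514.
The mean is pulled above the mode by the posterior's right skew.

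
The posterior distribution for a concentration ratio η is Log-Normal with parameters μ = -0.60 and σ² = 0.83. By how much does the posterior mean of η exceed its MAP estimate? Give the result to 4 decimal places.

Mode = exp(μ − σ²) = exp(-1.43) = 0.2393.
Mean = exp(μ + σ²/2) = exp(-0.185) = 0.8311.
Difference = 0.8311 − 0.2393 = 0.5918.
The mean is pulled above the mode by the posterior's right skew.

0.5918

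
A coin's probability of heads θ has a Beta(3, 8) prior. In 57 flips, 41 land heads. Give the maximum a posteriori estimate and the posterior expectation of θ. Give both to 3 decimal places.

MAP: 0.652. Posterior mean: 0.647.

Posterior: Beta(3+41, 8+16) = Beta(44, 24).
Mode = (44−1)/(44+24−2) = 43/66 = 0.652.
Mean = 44/(44+24) = 44/68 = 0.647.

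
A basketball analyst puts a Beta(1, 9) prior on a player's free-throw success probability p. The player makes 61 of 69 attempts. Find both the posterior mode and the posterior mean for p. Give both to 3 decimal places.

Posterior: Beta(1+61, 9+8) = Beta(62, 17).
Mode = (62−1)/(62+17−2) = 61/77 = 0.792.
Mean = 62/(62+17) = 62/79 = 0.785.

p_MAP = 0.792, E[p|data] = 0.785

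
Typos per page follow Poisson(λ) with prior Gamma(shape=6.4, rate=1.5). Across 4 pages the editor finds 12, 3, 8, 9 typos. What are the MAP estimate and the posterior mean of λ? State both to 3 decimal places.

Σ counts = 32. Posterior: Gamma(shape = 6.4+32 = 38.4, rate = 1.5+4 = 5.5).
Mode = (α−1)/β = 37.4/5.5 = 6.800.
Mean = α/β = 38.4/5.5 = 6.982.
The posterior is right-skewed, so the mean exceeds the mode.

MAP estimate = 6.800, posterior mean = 6.982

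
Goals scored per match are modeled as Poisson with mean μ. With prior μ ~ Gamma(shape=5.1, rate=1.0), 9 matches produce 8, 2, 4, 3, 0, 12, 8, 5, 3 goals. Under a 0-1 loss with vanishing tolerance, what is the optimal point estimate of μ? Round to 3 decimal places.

4.910

Σ counts = 45. Posterior: Gamma(shape = 5.1+45 = 50.1, rate = 1.0+9 = 10.0).
Mode = (α−1)/β = 49.1/10.0 = 4.910.
Mean = α/β = 50.1/10.0 = 5.010.
This is the posterior mode — the MAP estimate.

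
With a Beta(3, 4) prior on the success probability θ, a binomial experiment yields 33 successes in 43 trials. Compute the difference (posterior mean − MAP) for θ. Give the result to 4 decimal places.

Posterior: Beta(3+33, 4+10) = Beta(36, 14).
Mode = (36−1)/(36+14−2) = 35/48 = 0.7292.
Mean = 36/(36+14) = 36/50 = 0.7200.
Difference = 0.7200 − 0.7292 = -0.0092.
Left-skewed posterior ⇒ mean < mode.

-0.0092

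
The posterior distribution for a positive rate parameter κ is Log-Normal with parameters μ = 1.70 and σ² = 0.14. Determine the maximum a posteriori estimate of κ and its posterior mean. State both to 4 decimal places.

κ_MAP = 4.7588, E[κ|data] = 5.8709

Mode = exp(μ − σ²) = exp(1.56) = 4.7588.
Mean = exp(μ + σ²/2) = exp(1.770) = 5.8709.
Right-skewed posterior ⇒ mode < mean.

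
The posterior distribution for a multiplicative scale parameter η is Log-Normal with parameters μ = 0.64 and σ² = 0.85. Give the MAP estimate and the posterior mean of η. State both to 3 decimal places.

MAP estimate = 0.811, posterior mean = 2.901

Mode = exp(μ − σ²) = exp(-0.21) = 0.811.
Mean = exp(μ + σ²/2) = exp(1.065) = 2.901.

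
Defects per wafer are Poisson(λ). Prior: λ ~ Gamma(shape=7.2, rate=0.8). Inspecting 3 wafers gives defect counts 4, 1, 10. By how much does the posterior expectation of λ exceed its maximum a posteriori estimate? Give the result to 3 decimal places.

Σ counts = 15. Posterior: Gamma(shape = 7.2+15 = 22.2, rate = 0.8+3 = 3.8).
Mode = (α−1)/β = 21.2/3.8 = 5.579.
Mean = α/β = 22.2/3.8 = 5.842.
Difference = 5.842 − 5.579 = 0.263.

0.263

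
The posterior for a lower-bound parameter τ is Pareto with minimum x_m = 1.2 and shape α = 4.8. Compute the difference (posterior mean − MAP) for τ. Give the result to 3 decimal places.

0.316

The Pareto density is strictly decreasing on [x_m, ∞), so the mode is x_m = 1.200.
Mean = α·x_m/(α−1) = 4.8·1.2/3.8 = 1.516.
Difference = 1.516 − 1.200 = 0.316.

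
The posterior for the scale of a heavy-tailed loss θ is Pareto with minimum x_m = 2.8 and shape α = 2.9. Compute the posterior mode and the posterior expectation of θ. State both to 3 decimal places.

The Pareto density is strictly decreasing on [x_m, ∞), so the mode is x_m = 2.800.
Mean = α·x_m/(α−1) = 2.9·2.8/1.9 = 4.274.
Mean > mode: the posterior has a right tail.

MAP: 2.800. Posterior mean: 4.274.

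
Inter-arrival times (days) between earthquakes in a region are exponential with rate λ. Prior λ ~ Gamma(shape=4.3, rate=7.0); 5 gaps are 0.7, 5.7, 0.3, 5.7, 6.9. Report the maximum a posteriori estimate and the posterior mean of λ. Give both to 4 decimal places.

MAP = 0.3156; posterior mean = 0.3536

Σ times = 19.3. Posterior: Gamma(shape = 4.3+5 = 9.3, rate = 7.0+19.3 = 26.3).
Mode = (α−1)/β = 8.3/26.3 = 0.3156.
Mean = α/β = 9.3/26.3 = 0.3536.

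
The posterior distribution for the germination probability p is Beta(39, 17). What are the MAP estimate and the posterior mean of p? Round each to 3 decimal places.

p_MAP = 0.704, E[p|data] = 0.696

Mode = (39−1)/(39+17−2) = 38/54 = 0.704.
Mean = 39/(39+17) = 39/56 = 0.696.
Mode > mean: the posterior has a left tail.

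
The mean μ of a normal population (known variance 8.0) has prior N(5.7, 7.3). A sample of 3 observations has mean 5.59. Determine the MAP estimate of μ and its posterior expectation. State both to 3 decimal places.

Posterior for μ is Normal. Precision-weighted mean: (1/7.3·5.7 + 3/8.0·5.59) / (1/7.3 + 3/8.0) = 5.619.
A Normal posterior is symmetric, so mode = mean.

MAP: 5.619. Posterior mean: 5.619.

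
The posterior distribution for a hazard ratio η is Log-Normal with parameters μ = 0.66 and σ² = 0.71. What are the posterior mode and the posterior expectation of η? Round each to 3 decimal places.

Mode = exp(μ − σ²) = exp(-0.05) = 0.951.
Mean = exp(μ + σ²/2) = exp(1.015) = 2.759.

posterior mode = 0.951, posterior expectation = 2.759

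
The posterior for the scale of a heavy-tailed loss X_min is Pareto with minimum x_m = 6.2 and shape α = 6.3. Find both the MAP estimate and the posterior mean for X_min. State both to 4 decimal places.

X_min_MAP = 6.2000, E[X_min|data] = 7.3698

The Pareto density is strictly decreasing on [x_m, ∞), so the mode is x_m = 6.2000.
Mean = α·x_m/(α−1) = 6.3·6.2/5.3 = 7.3698.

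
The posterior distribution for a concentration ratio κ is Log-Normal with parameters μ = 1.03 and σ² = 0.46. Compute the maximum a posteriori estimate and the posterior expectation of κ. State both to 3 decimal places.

Mode = exp(μ − σ²) = exp(0.57) = 1.768.
Mean = exp(μ + σ²/2) = exp(1.260) = 3.525.

MAP = 1.768; posterior mean = 3.525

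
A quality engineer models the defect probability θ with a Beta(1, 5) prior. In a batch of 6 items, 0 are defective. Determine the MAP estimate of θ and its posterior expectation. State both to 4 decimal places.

MAP = 0.0000, posterior mean = 0.0833

Posterior: Beta(1+0, 5+6) = Beta(1, 11).
Since α = 1 ≤ 1 and β > 1, the Beta density is monotone decreasing on [0,1]; the mode is at 0.
Mean = 1/(1+11) = 0.0833.
Mean > mode: the posterior has a right tail.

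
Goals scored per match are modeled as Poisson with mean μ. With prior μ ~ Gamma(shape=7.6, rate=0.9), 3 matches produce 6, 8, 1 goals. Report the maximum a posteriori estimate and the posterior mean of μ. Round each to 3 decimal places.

μ_MAP = 5.538, E[μ|data] = 5.795

Σ counts = 15. Posterior: Gamma(shape = 7.6+15 = 22.6, rate = 0.9+3 = 3.9).
Mode = (α−1)/β = 21.6/3.9 = 5.538.
Mean = α/β = 22.6/3.9 = 5.795.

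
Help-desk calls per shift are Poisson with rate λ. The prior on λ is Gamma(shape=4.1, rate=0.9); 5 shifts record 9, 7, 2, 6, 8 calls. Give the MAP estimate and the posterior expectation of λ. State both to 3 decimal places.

Σ counts = 32. Posterior: Gamma(shape = 4.1+32 = 36.1, rate = 0.9+5 = 5.9).
Mode = (α−1)/β = 35.1/5.9 = 5.949.
Mean = α/β = 36.1/5.9 = 6.119.

MAP estimate = 5.949, posterior expectation = 6.119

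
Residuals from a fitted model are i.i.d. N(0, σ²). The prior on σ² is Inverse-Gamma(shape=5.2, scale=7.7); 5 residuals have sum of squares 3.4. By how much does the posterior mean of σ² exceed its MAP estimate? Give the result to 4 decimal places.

Posterior: Inverse-Gamma(shape = 5.2+5/2 = 7.7, scale = 7.7+3.4/2 = 9.4).
Mode = β/(α+1) = 9.4/8.7 = 1.0805.
Mean = β/(α−1) = 9.4/6.7 = 1.4030.
Difference = 1.4030 − 1.0805 = 0.3225.

0.3225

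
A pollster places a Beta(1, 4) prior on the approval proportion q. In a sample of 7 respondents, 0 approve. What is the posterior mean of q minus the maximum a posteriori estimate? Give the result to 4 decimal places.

Posterior: Beta(1+0, 4+7) = Beta(1, 11).
Since α = 1 ≤ 1 and β > 1, the Beta density is monotone decreasing on [0,1]; the mode is at 0.
Mean = 1/(1+11) = 0.0833.
Difference = 0.0833 − 0.0000 = 0.0833.

0.0833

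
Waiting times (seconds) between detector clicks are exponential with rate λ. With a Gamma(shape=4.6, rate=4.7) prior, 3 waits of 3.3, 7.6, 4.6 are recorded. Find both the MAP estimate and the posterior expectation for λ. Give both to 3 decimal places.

λ_MAP = 0.327, E[λ|data] = 0.376

Σ times = 15.5. Posterior: Gamma(shape = 4.6+3 = 7.6, rate = 4.7+15.5 = 20.2).
Mode = (α−1)/β = 6.6/20.2 = 0.327.
Mean = α/β = 7.6/20.2 = 0.376.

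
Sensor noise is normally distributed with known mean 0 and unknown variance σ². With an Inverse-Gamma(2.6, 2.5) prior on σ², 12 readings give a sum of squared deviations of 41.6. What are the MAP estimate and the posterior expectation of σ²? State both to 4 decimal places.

MAP = 2.4271; posterior mean = 3.0658

Posterior: Inverse-Gamma(shape = 2.6+12/2 = 8.6, scale = 2.5+41.6/2 = 23.3).
Mode = β/(α+1) = 23.3/9.6 = 2.4271.
Mean = β/(α−1) = 23.3/7.6 = 3.0658.
Mean > mode: the posterior has a right tail.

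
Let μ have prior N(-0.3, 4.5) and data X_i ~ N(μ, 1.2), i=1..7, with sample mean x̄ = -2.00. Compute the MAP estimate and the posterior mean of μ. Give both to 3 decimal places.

MAP: -1.938. Posterior mean: -1.938.

Posterior for μ is Normal. Precision-weighted mean: (1/4.5·-0.3 + 7/1.2·-2.00) / (1/4.5 + 7/1.2) = -1.938.
A Normal posterior is symmetric, so mode = mean.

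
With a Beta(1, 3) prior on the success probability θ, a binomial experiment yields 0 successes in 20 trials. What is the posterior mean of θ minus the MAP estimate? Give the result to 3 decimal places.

Posterior: Beta(1+0, 3+20) = Beta(1, 23).
Since α = 1 ≤ 1 and β > 1, the Beta density is monotone decreasing on [0,1]; the mode is at 0.
Mean = 1/(1+23) = 0.042.
Difference = 0.042 − 0.000 = 0.042.
Mean > mode: the posterior has a right tail.

0.042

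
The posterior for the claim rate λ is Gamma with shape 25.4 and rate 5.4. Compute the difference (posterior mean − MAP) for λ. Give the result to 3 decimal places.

0.185

Mode = (α−1)/β = 24.4/5.4 = 4.519.
Mean = α/β = 25.4/5.4 = 4.704.
Difference = 4.704 − 4.519 = 0.185.
The posterior is right-skewed, so the mean exceeds the mode.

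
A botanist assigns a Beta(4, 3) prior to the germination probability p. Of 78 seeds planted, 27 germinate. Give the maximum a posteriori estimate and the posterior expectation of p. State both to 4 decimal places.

Posterior: Beta(4+27, 3+51) = Beta(31, 54).
Mode = (31−1)/(31+54−2) = 30/83 = 0.3614.
Mean = 31/(31+54) = 31/85 = 0.3647.
Mean > mode: the posterior has a right tail.

p_MAP = 0.3614, E[p|data] = 0.3647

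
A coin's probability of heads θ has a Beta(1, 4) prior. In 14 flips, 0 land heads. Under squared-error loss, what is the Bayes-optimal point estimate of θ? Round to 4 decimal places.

0.0526

Posterior: Beta(1+0, 4+14) = Beta(1, 18).
Since α = 1 ≤ 1 and β > 1, the Beta density is monotone decreasing on [0,1]; the mode is at 0.
Mean = 1/(1+18) = 0.0526.
Squared-error loss ⇒ the optimal estimator is the posterior mean.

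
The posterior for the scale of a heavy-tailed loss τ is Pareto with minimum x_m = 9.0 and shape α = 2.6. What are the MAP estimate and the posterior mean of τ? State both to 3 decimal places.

The Pareto density is strictly decreasing on [x_m, ∞), so the mode is x_m = 9.000.
Mean = α·x_m/(α−1) = 2.6·9.0/1.6 = 14.625.

MAP: 9.000. Posterior mean: 14.625.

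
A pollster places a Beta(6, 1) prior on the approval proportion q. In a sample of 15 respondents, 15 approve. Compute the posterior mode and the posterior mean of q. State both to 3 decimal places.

Posterior: Beta(6+15, 1+0) = Beta(21, 1).
Since β = 1 ≤ 1 and α > 1, the Beta density is monotone increasing on [0,1]; the mode is at 1.
Mean = 21/(21+1) = 0.955.
Left-skewed posterior ⇒ mean < mode.

MAP: 1.000. Posterior mean: 0.955.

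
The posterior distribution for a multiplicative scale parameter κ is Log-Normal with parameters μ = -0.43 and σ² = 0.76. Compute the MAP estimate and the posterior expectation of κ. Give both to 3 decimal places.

Mode = exp(μ − σ²) = exp(-1.19) = 0.304.
Mean = exp(μ + σ²/2) = exp(-0.050) = 0.951.
Mean > mode: the posterior has a right tail.

MAP = 0.304; posterior mean = 0.951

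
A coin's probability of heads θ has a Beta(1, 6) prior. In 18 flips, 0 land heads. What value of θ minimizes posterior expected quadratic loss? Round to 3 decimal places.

0.040

Posterior: Beta(1+0, 6+18) = Beta(1, 24).
Since α = 1 ≤ 1 and β > 1, the Beta density is monotone decreasing on [0,1]; the mode is at 0.
Mean = 1/(1+24) = 0.040.
Quadratic loss ⇒ the optimal estimator is the posterior mean.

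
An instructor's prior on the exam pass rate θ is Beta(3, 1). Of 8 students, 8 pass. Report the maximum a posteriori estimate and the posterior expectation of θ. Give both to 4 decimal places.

MAP: 1.0000. Posterior mean: 0.9167.

Posterior: Beta(3+8, 1+0) = Beta(11, 1).
Since β = 1 ≤ 1 and α > 1, the Beta density is monotone increasing on [0,1]; the mode is at 1.
Mean = 11/(11+1) = 0.9167.
Left-skewed posterior ⇒ mean < mode.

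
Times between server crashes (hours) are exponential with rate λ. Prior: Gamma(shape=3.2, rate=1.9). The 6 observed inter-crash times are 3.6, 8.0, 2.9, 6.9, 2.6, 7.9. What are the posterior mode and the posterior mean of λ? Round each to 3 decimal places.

Σ times = 31.9. Posterior: Gamma(shape = 3.2+6 = 9.2, rate = 1.9+31.9 = 33.8).
Mode = (α−1)/β = 8.2/33.8 = 0.243.
Mean = α/β = 9.2/33.8 = 0.272.

MAP = 0.243, posterior mean = 0.272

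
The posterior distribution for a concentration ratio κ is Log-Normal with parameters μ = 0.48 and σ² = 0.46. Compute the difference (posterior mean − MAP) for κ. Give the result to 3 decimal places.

Mode = exp(μ − σ²) = exp(0.02) = 1.020.
Mean = exp(μ + σ²/2) = exp(0.710) = 2.034.
Difference = 2.034 − 1.020 = 1.014.

1.014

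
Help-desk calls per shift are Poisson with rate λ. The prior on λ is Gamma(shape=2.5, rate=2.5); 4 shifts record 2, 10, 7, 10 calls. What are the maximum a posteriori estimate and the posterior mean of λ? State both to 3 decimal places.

MAP = 4.692, posterior mean = 4.846

Σ counts = 29. Posterior: Gamma(shape = 2.5+29 = 31.5, rate = 2.5+4 = 6.5).
Mode = (α−1)/β = 30.5/6.5 = 4.692.
Mean = α/β = 31.5/6.5 = 4.846.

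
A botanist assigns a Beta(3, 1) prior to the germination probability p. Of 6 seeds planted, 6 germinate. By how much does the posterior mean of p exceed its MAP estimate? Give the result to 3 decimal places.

-0.100

Posterior: Beta(3+6, 1+0) = Beta(9, 1).
Since β = 1 ≤ 1 and α > 1, the Beta density is monotone increasing on [0,1]; the mode is at 1.
Mean = 9/(9+1) = 0.900.
Difference = 0.900 − 1.000 = -0.100.
The posterior is left-skewed, so the mode exceeds the mean.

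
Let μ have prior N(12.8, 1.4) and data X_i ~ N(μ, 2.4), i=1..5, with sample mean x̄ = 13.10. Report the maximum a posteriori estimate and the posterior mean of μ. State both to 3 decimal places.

MAP: 13.023. Posterior mean: 13.023.

Posterior for μ is Normal. Precision-weighted mean: (1/1.4·12.8 + 5/2.4·13.10) / (1/1.4 + 5/2.4) = 13.023.
A Normal posterior is symmetric, so mode = mean.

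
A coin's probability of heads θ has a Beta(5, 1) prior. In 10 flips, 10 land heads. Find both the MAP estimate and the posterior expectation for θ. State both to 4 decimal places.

θ_MAP = 1.0000, E[θ|data] = 0.9375

Posterior: Beta(5+10, 1+0) = Beta(15, 1).
Since β = 1 ≤ 1 and α > 1, the Beta density is monotone increasing on [0,1]; the mode is at 1.
Mean = 15/(15+1) = 0.9375.
The mean is pulled below the mode by the posterior's left skew.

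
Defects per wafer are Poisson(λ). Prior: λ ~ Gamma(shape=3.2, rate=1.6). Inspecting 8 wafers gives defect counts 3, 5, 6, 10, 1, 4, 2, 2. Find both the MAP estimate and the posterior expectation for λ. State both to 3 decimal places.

Σ counts = 33. Posterior: Gamma(shape = 3.2+33 = 36.2, rate = 1.6+8 = 9.6).
Mode = (α−1)/β = 35.2/9.6 = 3.667.
Mean = α/β = 36.2/9.6 = 3.771.

λ_MAP = 3.667, E[λ|data] = 3.771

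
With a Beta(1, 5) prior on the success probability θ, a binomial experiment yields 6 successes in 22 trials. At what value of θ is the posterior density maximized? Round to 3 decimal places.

Posterior: Beta(1+6, 5+16) = Beta(7, 21).
Mode = (7−1)/(7+21−2) = 6/26 = 0.231.
Mean = 7/(7+21) = 7/28 = 0.250.
This is the posterior mode — the MAP estimate.

0.231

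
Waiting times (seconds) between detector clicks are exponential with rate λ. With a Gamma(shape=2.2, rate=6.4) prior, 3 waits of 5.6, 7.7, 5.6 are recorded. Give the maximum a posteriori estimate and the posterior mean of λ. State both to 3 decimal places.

λ_MAP = 0.166, E[λ|data] = 0.206

Σ times = 18.9. Posterior: Gamma(shape = 2.2+3 = 5.2, rate = 6.4+18.9 = 25.3).
Mode = (α−1)/β = 4.2/25.3 = 0.166.
Mean = α/β = 5.2/25.3 = 0.206.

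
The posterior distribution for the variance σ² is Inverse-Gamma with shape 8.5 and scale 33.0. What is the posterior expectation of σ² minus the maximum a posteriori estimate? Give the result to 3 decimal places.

Mode = β/(α+1) = 33.0/9.5 = 3.474.
Mean = β/(α−1) = 33.0/7.5 = 4.400.
Difference = 4.400 − 3.474 = 0.926.

0.926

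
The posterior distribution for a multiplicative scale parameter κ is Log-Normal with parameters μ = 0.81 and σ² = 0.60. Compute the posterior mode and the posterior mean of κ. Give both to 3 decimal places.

MAP = 1.234; posterior mean = 3.034

Mode = exp(μ − σ²) = exp(0.21) = 1.234.
Mean = exp(μ + σ²/2) = exp(1.110) = 3.034.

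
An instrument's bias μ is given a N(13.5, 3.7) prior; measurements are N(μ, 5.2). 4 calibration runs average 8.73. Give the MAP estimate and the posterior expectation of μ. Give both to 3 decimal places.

Posterior for μ is Normal. Precision-weighted mean: (1/3.7·13.5 + 4/5.2·8.73) / (1/3.7 + 4/5.2) = 9.970.
A Normal posterior is symmetric, so mode = mean.

MAP = 9.970; posterior mean = 9.970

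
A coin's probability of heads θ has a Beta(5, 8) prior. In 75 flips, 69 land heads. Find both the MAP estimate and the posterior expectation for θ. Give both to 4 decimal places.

MAP = 0.8488, posterior mean = 0.8409

Posterior: Beta(5+69, 8+6) = Beta(74, 14).
Mode = (74−1)/(74+14−2) = 73/86 = 0.8488.
Mean = 74/(74+14) = 74/88 = 0.8409.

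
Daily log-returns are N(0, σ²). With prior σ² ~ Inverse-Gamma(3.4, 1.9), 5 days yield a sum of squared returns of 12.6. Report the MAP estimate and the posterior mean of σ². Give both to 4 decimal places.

MAP: 1.1884. Posterior mean: 1.6735.

Posterior: Inverse-Gamma(shape = 3.4+5/2 = 5.9, scale = 1.9+12.6/2 = 8.2).
Mode = β/(α+1) = 8.2/6.9 = 1.1884.
Mean = β/(α−1) = 8.2/4.9 = 1.6735.
Mean > mode: the posterior has a right tail.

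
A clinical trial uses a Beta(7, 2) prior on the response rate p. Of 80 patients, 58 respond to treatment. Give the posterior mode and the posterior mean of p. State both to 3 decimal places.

MAP = 0.736, posterior mean = 0.730

Posterior: Beta(7+58, 2+22) = Beta(65, 24).
Mode = (65−1)/(65+24−2) = 64/87 = 0.736.
Mean = 65/(65+24) = 65/89 = 0.730.
Left-skewed posterior ⇒ mean < mode.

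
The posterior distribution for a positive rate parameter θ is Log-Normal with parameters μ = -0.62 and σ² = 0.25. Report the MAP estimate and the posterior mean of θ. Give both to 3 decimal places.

Mode = exp(μ − σ²) = exp(-0.87) = 0.419.
Mean = exp(μ + σ²/2) = exp(-0.495) = 0.610.
The posterior is right-skewed, so the mean exceeds the mode.

θ_MAP = 0.419, E[θ|data] = 0.610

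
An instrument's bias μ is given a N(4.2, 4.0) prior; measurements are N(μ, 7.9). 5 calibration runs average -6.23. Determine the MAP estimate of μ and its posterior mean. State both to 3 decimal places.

MAP = -3.277, posterior mean = -3.277

Posterior for μ is Normal. Precision-weighted mean: (1/4.0·4.2 + 5/7.9·-6.23) / (1/4.0 + 5/7.9) = -3.277.
A Normal posterior is symmetric, so mode = mean.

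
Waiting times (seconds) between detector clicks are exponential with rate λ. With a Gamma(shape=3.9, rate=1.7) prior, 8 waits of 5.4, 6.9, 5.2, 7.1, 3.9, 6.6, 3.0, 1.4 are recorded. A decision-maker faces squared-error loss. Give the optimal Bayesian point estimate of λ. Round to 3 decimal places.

Σ times = 39.5. Posterior: Gamma(shape = 3.9+8 = 11.9, rate = 1.7+39.5 = 41.2).
Mode = (α−1)/β = 10.9/41.2 = 0.265.
Mean = α/β = 11.9/41.2 = 0.289.
Squared-error loss ⇒ the optimal estimator is the posterior mean.

0.289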